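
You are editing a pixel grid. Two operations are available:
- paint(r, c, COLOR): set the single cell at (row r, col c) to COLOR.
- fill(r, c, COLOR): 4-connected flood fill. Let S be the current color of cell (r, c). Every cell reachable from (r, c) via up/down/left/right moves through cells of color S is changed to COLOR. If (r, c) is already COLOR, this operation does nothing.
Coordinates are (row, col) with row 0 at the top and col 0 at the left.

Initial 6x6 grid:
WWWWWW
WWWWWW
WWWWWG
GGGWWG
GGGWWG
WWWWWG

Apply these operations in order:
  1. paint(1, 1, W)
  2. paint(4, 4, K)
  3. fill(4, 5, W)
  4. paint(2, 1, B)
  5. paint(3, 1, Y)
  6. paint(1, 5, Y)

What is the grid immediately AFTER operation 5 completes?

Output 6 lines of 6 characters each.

Answer: WWWWWW
WWWWWW
WBWWWW
GYGWWW
GGGWKW
WWWWWW

Derivation:
After op 1 paint(1,1,W):
WWWWWW
WWWWWW
WWWWWG
GGGWWG
GGGWWG
WWWWWG
After op 2 paint(4,4,K):
WWWWWW
WWWWWW
WWWWWG
GGGWWG
GGGWKG
WWWWWG
After op 3 fill(4,5,W) [4 cells changed]:
WWWWWW
WWWWWW
WWWWWW
GGGWWW
GGGWKW
WWWWWW
After op 4 paint(2,1,B):
WWWWWW
WWWWWW
WBWWWW
GGGWWW
GGGWKW
WWWWWW
After op 5 paint(3,1,Y):
WWWWWW
WWWWWW
WBWWWW
GYGWWW
GGGWKW
WWWWWW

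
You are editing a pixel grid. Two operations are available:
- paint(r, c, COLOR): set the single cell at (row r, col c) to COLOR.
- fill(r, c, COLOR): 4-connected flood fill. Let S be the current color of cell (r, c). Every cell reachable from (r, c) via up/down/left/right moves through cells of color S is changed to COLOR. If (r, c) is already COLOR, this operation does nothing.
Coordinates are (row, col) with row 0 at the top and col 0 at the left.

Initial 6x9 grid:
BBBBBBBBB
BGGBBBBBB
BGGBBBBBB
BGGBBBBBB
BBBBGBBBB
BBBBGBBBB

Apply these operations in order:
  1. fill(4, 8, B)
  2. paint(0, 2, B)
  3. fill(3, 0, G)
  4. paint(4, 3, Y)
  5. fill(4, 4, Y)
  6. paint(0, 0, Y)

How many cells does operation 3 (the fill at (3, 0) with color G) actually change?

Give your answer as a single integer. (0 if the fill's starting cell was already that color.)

After op 1 fill(4,8,B) [0 cells changed]:
BBBBBBBBB
BGGBBBBBB
BGGBBBBBB
BGGBBBBBB
BBBBGBBBB
BBBBGBBBB
After op 2 paint(0,2,B):
BBBBBBBBB
BGGBBBBBB
BGGBBBBBB
BGGBBBBBB
BBBBGBBBB
BBBBGBBBB
After op 3 fill(3,0,G) [46 cells changed]:
GGGGGGGGG
GGGGGGGGG
GGGGGGGGG
GGGGGGGGG
GGGGGGGGG
GGGGGGGGG

Answer: 46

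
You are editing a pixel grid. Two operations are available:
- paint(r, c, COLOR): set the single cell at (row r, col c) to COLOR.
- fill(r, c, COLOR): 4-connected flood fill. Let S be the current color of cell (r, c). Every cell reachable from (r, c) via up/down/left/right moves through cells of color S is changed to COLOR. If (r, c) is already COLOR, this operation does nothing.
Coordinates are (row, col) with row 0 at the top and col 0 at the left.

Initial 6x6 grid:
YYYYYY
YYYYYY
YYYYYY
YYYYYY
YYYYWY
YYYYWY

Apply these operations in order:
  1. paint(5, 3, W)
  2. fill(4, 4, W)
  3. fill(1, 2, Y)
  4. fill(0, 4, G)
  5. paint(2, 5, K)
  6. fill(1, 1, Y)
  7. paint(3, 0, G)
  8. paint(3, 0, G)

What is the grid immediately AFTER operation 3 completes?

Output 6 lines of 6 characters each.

Answer: YYYYYY
YYYYYY
YYYYYY
YYYYYY
YYYYWY
YYYWWY

Derivation:
After op 1 paint(5,3,W):
YYYYYY
YYYYYY
YYYYYY
YYYYYY
YYYYWY
YYYWWY
After op 2 fill(4,4,W) [0 cells changed]:
YYYYYY
YYYYYY
YYYYYY
YYYYYY
YYYYWY
YYYWWY
After op 3 fill(1,2,Y) [0 cells changed]:
YYYYYY
YYYYYY
YYYYYY
YYYYYY
YYYYWY
YYYWWY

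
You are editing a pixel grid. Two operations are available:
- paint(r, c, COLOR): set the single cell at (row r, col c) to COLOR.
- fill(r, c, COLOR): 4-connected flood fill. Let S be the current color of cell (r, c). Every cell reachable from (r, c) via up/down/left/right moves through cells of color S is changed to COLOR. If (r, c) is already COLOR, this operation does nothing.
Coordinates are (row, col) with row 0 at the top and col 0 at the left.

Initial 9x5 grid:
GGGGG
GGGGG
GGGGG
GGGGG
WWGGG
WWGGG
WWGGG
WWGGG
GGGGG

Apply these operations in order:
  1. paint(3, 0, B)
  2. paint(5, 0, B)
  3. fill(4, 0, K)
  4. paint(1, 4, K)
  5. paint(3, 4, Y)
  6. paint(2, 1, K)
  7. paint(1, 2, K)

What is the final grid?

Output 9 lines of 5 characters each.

Answer: GGGGG
GGKGK
GKGGG
BGGGY
KKGGG
BKGGG
KKGGG
KKGGG
GGGGG

Derivation:
After op 1 paint(3,0,B):
GGGGG
GGGGG
GGGGG
BGGGG
WWGGG
WWGGG
WWGGG
WWGGG
GGGGG
After op 2 paint(5,0,B):
GGGGG
GGGGG
GGGGG
BGGGG
WWGGG
BWGGG
WWGGG
WWGGG
GGGGG
After op 3 fill(4,0,K) [7 cells changed]:
GGGGG
GGGGG
GGGGG
BGGGG
KKGGG
BKGGG
KKGGG
KKGGG
GGGGG
After op 4 paint(1,4,K):
GGGGG
GGGGK
GGGGG
BGGGG
KKGGG
BKGGG
KKGGG
KKGGG
GGGGG
After op 5 paint(3,4,Y):
GGGGG
GGGGK
GGGGG
BGGGY
KKGGG
BKGGG
KKGGG
KKGGG
GGGGG
After op 6 paint(2,1,K):
GGGGG
GGGGK
GKGGG
BGGGY
KKGGG
BKGGG
KKGGG
KKGGG
GGGGG
After op 7 paint(1,2,K):
GGGGG
GGKGK
GKGGG
BGGGY
KKGGG
BKGGG
KKGGG
KKGGG
GGGGG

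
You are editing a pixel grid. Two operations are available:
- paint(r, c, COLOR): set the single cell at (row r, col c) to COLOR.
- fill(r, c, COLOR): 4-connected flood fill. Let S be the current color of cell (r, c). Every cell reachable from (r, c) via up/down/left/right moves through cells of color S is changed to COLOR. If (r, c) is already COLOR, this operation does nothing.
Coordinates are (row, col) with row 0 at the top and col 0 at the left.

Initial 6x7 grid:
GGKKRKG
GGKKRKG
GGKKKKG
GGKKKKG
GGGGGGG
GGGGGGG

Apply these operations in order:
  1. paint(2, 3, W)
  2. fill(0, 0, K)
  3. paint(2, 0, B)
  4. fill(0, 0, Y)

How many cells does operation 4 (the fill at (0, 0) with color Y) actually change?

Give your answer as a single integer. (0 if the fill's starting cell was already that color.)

After op 1 paint(2,3,W):
GGKKRKG
GGKKRKG
GGKWKKG
GGKKKKG
GGGGGGG
GGGGGGG
After op 2 fill(0,0,K) [26 cells changed]:
KKKKRKK
KKKKRKK
KKKWKKK
KKKKKKK
KKKKKKK
KKKKKKK
After op 3 paint(2,0,B):
KKKKRKK
KKKKRKK
BKKWKKK
KKKKKKK
KKKKKKK
KKKKKKK
After op 4 fill(0,0,Y) [38 cells changed]:
YYYYRYY
YYYYRYY
BYYWYYY
YYYYYYY
YYYYYYY
YYYYYYY

Answer: 38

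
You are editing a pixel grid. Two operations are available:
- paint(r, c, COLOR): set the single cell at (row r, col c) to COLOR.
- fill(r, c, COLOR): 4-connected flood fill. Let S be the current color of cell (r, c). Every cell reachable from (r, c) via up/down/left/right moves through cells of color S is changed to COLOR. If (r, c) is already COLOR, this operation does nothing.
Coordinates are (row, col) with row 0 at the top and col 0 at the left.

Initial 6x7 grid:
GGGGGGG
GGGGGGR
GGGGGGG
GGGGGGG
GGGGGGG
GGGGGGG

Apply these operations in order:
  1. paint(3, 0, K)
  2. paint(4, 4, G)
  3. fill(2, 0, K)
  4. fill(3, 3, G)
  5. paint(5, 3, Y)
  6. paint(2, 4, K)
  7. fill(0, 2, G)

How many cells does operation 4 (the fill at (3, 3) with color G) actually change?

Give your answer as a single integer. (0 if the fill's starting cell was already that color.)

Answer: 41

Derivation:
After op 1 paint(3,0,K):
GGGGGGG
GGGGGGR
GGGGGGG
KGGGGGG
GGGGGGG
GGGGGGG
After op 2 paint(4,4,G):
GGGGGGG
GGGGGGR
GGGGGGG
KGGGGGG
GGGGGGG
GGGGGGG
After op 3 fill(2,0,K) [40 cells changed]:
KKKKKKK
KKKKKKR
KKKKKKK
KKKKKKK
KKKKKKK
KKKKKKK
After op 4 fill(3,3,G) [41 cells changed]:
GGGGGGG
GGGGGGR
GGGGGGG
GGGGGGG
GGGGGGG
GGGGGGG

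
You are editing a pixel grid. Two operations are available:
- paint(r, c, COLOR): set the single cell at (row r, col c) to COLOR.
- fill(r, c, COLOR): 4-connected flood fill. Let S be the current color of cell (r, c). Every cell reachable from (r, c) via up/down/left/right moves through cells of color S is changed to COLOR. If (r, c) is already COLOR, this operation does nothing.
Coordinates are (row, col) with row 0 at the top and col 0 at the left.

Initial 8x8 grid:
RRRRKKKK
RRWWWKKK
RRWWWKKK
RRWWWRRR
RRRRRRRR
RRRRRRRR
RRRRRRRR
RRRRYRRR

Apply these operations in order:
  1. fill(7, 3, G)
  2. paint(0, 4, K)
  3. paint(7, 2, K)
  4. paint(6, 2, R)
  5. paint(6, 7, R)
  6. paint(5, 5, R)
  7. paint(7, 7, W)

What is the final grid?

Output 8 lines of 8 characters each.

After op 1 fill(7,3,G) [44 cells changed]:
GGGGKKKK
GGWWWKKK
GGWWWKKK
GGWWWGGG
GGGGGGGG
GGGGGGGG
GGGGGGGG
GGGGYGGG
After op 2 paint(0,4,K):
GGGGKKKK
GGWWWKKK
GGWWWKKK
GGWWWGGG
GGGGGGGG
GGGGGGGG
GGGGGGGG
GGGGYGGG
After op 3 paint(7,2,K):
GGGGKKKK
GGWWWKKK
GGWWWKKK
GGWWWGGG
GGGGGGGG
GGGGGGGG
GGGGGGGG
GGKGYGGG
After op 4 paint(6,2,R):
GGGGKKKK
GGWWWKKK
GGWWWKKK
GGWWWGGG
GGGGGGGG
GGGGGGGG
GGRGGGGG
GGKGYGGG
After op 5 paint(6,7,R):
GGGGKKKK
GGWWWKKK
GGWWWKKK
GGWWWGGG
GGGGGGGG
GGGGGGGG
GGRGGGGR
GGKGYGGG
After op 6 paint(5,5,R):
GGGGKKKK
GGWWWKKK
GGWWWKKK
GGWWWGGG
GGGGGGGG
GGGGGRGG
GGRGGGGR
GGKGYGGG
After op 7 paint(7,7,W):
GGGGKKKK
GGWWWKKK
GGWWWKKK
GGWWWGGG
GGGGGGGG
GGGGGRGG
GGRGGGGR
GGKGYGGW

Answer: GGGGKKKK
GGWWWKKK
GGWWWKKK
GGWWWGGG
GGGGGGGG
GGGGGRGG
GGRGGGGR
GGKGYGGW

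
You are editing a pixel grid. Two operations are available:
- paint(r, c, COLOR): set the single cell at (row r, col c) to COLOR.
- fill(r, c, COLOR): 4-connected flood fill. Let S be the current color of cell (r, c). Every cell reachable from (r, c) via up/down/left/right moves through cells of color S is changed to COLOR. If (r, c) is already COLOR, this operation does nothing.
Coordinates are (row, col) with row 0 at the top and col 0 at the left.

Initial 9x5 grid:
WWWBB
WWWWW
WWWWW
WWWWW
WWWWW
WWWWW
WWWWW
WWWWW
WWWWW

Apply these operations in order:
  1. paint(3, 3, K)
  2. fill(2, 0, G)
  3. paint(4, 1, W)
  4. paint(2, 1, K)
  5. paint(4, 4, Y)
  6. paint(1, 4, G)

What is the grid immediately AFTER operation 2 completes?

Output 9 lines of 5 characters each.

Answer: GGGBB
GGGGG
GGGGG
GGGKG
GGGGG
GGGGG
GGGGG
GGGGG
GGGGG

Derivation:
After op 1 paint(3,3,K):
WWWBB
WWWWW
WWWWW
WWWKW
WWWWW
WWWWW
WWWWW
WWWWW
WWWWW
After op 2 fill(2,0,G) [42 cells changed]:
GGGBB
GGGGG
GGGGG
GGGKG
GGGGG
GGGGG
GGGGG
GGGGG
GGGGG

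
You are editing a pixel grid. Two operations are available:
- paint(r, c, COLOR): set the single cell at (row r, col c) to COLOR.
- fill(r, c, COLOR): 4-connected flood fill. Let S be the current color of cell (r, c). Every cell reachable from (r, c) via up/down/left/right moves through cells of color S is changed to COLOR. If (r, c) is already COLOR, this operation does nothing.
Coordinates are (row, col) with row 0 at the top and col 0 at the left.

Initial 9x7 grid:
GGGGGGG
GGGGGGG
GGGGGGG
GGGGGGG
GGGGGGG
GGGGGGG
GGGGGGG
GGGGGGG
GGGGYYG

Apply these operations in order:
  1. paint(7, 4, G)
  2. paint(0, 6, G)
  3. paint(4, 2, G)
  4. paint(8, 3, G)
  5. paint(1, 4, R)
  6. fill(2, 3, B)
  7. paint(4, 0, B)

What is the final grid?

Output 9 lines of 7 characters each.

Answer: BBBBBBB
BBBBRBB
BBBBBBB
BBBBBBB
BBBBBBB
BBBBBBB
BBBBBBB
BBBBBBB
BBBBYYB

Derivation:
After op 1 paint(7,4,G):
GGGGGGG
GGGGGGG
GGGGGGG
GGGGGGG
GGGGGGG
GGGGGGG
GGGGGGG
GGGGGGG
GGGGYYG
After op 2 paint(0,6,G):
GGGGGGG
GGGGGGG
GGGGGGG
GGGGGGG
GGGGGGG
GGGGGGG
GGGGGGG
GGGGGGG
GGGGYYG
After op 3 paint(4,2,G):
GGGGGGG
GGGGGGG
GGGGGGG
GGGGGGG
GGGGGGG
GGGGGGG
GGGGGGG
GGGGGGG
GGGGYYG
After op 4 paint(8,3,G):
GGGGGGG
GGGGGGG
GGGGGGG
GGGGGGG
GGGGGGG
GGGGGGG
GGGGGGG
GGGGGGG
GGGGYYG
After op 5 paint(1,4,R):
GGGGGGG
GGGGRGG
GGGGGGG
GGGGGGG
GGGGGGG
GGGGGGG
GGGGGGG
GGGGGGG
GGGGYYG
After op 6 fill(2,3,B) [60 cells changed]:
BBBBBBB
BBBBRBB
BBBBBBB
BBBBBBB
BBBBBBB
BBBBBBB
BBBBBBB
BBBBBBB
BBBBYYB
After op 7 paint(4,0,B):
BBBBBBB
BBBBRBB
BBBBBBB
BBBBBBB
BBBBBBB
BBBBBBB
BBBBBBB
BBBBBBB
BBBBYYB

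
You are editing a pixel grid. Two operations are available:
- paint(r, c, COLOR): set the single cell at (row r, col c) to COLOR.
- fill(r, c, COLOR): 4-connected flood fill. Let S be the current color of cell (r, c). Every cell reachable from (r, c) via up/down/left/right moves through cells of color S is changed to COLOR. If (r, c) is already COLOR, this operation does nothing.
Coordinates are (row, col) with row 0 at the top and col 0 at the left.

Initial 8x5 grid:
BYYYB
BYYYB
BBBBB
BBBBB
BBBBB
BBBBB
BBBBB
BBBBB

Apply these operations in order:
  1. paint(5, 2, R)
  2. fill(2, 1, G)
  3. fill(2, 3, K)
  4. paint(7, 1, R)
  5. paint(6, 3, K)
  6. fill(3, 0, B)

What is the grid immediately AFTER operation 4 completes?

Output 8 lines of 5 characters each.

Answer: KYYYK
KYYYK
KKKKK
KKKKK
KKKKK
KKRKK
KKKKK
KRKKK

Derivation:
After op 1 paint(5,2,R):
BYYYB
BYYYB
BBBBB
BBBBB
BBBBB
BBRBB
BBBBB
BBBBB
After op 2 fill(2,1,G) [33 cells changed]:
GYYYG
GYYYG
GGGGG
GGGGG
GGGGG
GGRGG
GGGGG
GGGGG
After op 3 fill(2,3,K) [33 cells changed]:
KYYYK
KYYYK
KKKKK
KKKKK
KKKKK
KKRKK
KKKKK
KKKKK
After op 4 paint(7,1,R):
KYYYK
KYYYK
KKKKK
KKKKK
KKKKK
KKRKK
KKKKK
KRKKK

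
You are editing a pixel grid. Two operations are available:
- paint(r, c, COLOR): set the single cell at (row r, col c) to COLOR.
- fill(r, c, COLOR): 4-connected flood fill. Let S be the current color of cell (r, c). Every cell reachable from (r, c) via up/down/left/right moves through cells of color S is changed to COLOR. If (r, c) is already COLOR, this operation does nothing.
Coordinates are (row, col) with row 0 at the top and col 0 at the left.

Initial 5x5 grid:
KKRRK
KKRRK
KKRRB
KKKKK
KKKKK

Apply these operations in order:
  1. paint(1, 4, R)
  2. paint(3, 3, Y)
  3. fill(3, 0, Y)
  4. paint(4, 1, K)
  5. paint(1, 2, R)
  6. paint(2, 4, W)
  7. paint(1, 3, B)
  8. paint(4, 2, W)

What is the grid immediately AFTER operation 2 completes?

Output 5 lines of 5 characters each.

After op 1 paint(1,4,R):
KKRRK
KKRRR
KKRRB
KKKKK
KKKKK
After op 2 paint(3,3,Y):
KKRRK
KKRRR
KKRRB
KKKYK
KKKKK

Answer: KKRRK
KKRRR
KKRRB
KKKYK
KKKKK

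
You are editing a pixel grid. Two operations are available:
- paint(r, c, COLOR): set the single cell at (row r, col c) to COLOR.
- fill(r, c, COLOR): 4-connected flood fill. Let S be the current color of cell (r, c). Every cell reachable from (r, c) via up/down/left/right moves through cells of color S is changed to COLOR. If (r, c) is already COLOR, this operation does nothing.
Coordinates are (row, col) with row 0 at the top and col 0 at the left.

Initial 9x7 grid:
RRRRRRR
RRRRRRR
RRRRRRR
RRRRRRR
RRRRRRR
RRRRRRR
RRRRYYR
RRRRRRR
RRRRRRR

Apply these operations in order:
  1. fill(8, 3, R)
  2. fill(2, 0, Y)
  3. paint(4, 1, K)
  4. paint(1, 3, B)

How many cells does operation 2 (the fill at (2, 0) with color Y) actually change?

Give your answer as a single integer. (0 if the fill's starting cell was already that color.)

Answer: 61

Derivation:
After op 1 fill(8,3,R) [0 cells changed]:
RRRRRRR
RRRRRRR
RRRRRRR
RRRRRRR
RRRRRRR
RRRRRRR
RRRRYYR
RRRRRRR
RRRRRRR
After op 2 fill(2,0,Y) [61 cells changed]:
YYYYYYY
YYYYYYY
YYYYYYY
YYYYYYY
YYYYYYY
YYYYYYY
YYYYYYY
YYYYYYY
YYYYYYY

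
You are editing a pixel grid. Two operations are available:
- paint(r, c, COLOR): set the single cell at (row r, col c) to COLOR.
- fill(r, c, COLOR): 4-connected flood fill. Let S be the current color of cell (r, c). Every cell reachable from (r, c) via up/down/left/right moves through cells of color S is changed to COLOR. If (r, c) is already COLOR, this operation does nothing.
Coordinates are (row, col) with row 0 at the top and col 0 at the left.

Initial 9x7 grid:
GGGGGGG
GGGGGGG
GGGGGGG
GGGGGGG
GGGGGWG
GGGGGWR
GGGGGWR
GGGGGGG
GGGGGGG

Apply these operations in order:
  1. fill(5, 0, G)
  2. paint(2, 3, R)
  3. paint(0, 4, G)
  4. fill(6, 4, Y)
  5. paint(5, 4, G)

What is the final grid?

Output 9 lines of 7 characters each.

After op 1 fill(5,0,G) [0 cells changed]:
GGGGGGG
GGGGGGG
GGGGGGG
GGGGGGG
GGGGGWG
GGGGGWR
GGGGGWR
GGGGGGG
GGGGGGG
After op 2 paint(2,3,R):
GGGGGGG
GGGGGGG
GGGRGGG
GGGGGGG
GGGGGWG
GGGGGWR
GGGGGWR
GGGGGGG
GGGGGGG
After op 3 paint(0,4,G):
GGGGGGG
GGGGGGG
GGGRGGG
GGGGGGG
GGGGGWG
GGGGGWR
GGGGGWR
GGGGGGG
GGGGGGG
After op 4 fill(6,4,Y) [57 cells changed]:
YYYYYYY
YYYYYYY
YYYRYYY
YYYYYYY
YYYYYWY
YYYYYWR
YYYYYWR
YYYYYYY
YYYYYYY
After op 5 paint(5,4,G):
YYYYYYY
YYYYYYY
YYYRYYY
YYYYYYY
YYYYYWY
YYYYGWR
YYYYYWR
YYYYYYY
YYYYYYY

Answer: YYYYYYY
YYYYYYY
YYYRYYY
YYYYYYY
YYYYYWY
YYYYGWR
YYYYYWR
YYYYYYY
YYYYYYY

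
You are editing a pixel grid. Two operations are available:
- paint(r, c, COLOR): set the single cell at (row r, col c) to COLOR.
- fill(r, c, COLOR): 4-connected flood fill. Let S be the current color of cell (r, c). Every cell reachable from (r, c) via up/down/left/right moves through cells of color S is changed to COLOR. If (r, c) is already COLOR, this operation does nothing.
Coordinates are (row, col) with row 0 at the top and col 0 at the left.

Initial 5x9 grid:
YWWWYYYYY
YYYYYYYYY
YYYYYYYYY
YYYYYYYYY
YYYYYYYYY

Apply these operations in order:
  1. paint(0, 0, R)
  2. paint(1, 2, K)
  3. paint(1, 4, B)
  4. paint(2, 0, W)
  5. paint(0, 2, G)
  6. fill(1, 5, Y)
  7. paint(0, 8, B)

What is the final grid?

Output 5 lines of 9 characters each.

Answer: RWGWYYYYB
YYKYBYYYY
WYYYYYYYY
YYYYYYYYY
YYYYYYYYY

Derivation:
After op 1 paint(0,0,R):
RWWWYYYYY
YYYYYYYYY
YYYYYYYYY
YYYYYYYYY
YYYYYYYYY
After op 2 paint(1,2,K):
RWWWYYYYY
YYKYYYYYY
YYYYYYYYY
YYYYYYYYY
YYYYYYYYY
After op 3 paint(1,4,B):
RWWWYYYYY
YYKYBYYYY
YYYYYYYYY
YYYYYYYYY
YYYYYYYYY
After op 4 paint(2,0,W):
RWWWYYYYY
YYKYBYYYY
WYYYYYYYY
YYYYYYYYY
YYYYYYYYY
After op 5 paint(0,2,G):
RWGWYYYYY
YYKYBYYYY
WYYYYYYYY
YYYYYYYYY
YYYYYYYYY
After op 6 fill(1,5,Y) [0 cells changed]:
RWGWYYYYY
YYKYBYYYY
WYYYYYYYY
YYYYYYYYY
YYYYYYYYY
After op 7 paint(0,8,B):
RWGWYYYYB
YYKYBYYYY
WYYYYYYYY
YYYYYYYYY
YYYYYYYYY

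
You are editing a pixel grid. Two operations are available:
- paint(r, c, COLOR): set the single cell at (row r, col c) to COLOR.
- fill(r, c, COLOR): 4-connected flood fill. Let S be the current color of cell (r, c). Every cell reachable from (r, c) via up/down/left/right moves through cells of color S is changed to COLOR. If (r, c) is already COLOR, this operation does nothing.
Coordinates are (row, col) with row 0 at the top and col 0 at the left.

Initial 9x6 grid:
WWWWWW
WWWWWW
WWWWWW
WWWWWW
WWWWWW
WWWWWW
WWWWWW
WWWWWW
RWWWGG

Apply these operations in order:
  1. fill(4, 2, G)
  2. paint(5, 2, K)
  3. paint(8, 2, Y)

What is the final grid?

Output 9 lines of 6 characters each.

After op 1 fill(4,2,G) [51 cells changed]:
GGGGGG
GGGGGG
GGGGGG
GGGGGG
GGGGGG
GGGGGG
GGGGGG
GGGGGG
RGGGGG
After op 2 paint(5,2,K):
GGGGGG
GGGGGG
GGGGGG
GGGGGG
GGGGGG
GGKGGG
GGGGGG
GGGGGG
RGGGGG
After op 3 paint(8,2,Y):
GGGGGG
GGGGGG
GGGGGG
GGGGGG
GGGGGG
GGKGGG
GGGGGG
GGGGGG
RGYGGG

Answer: GGGGGG
GGGGGG
GGGGGG
GGGGGG
GGGGGG
GGKGGG
GGGGGG
GGGGGG
RGYGGG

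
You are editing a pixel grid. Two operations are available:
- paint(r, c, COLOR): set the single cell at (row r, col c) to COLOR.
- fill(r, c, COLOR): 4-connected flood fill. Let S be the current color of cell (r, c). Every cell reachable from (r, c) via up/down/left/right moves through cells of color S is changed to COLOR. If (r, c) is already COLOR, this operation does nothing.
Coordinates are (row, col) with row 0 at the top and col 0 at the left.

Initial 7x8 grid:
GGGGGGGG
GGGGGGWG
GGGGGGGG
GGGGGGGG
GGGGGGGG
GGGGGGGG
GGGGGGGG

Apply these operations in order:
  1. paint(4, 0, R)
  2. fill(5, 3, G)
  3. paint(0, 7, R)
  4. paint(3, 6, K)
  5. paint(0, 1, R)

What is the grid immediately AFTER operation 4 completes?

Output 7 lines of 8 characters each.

After op 1 paint(4,0,R):
GGGGGGGG
GGGGGGWG
GGGGGGGG
GGGGGGGG
RGGGGGGG
GGGGGGGG
GGGGGGGG
After op 2 fill(5,3,G) [0 cells changed]:
GGGGGGGG
GGGGGGWG
GGGGGGGG
GGGGGGGG
RGGGGGGG
GGGGGGGG
GGGGGGGG
After op 3 paint(0,7,R):
GGGGGGGR
GGGGGGWG
GGGGGGGG
GGGGGGGG
RGGGGGGG
GGGGGGGG
GGGGGGGG
After op 4 paint(3,6,K):
GGGGGGGR
GGGGGGWG
GGGGGGGG
GGGGGGKG
RGGGGGGG
GGGGGGGG
GGGGGGGG

Answer: GGGGGGGR
GGGGGGWG
GGGGGGGG
GGGGGGKG
RGGGGGGG
GGGGGGGG
GGGGGGGG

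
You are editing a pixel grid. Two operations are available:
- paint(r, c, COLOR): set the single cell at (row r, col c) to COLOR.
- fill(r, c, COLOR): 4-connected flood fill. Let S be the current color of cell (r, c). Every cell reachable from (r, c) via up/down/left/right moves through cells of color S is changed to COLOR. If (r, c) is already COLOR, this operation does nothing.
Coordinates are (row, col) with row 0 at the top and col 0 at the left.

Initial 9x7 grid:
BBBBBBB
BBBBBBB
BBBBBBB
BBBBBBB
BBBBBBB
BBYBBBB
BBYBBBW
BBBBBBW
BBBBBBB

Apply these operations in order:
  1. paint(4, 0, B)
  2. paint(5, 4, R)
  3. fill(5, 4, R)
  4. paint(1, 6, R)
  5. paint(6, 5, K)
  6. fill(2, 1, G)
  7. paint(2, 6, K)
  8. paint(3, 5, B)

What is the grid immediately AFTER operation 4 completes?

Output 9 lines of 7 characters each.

After op 1 paint(4,0,B):
BBBBBBB
BBBBBBB
BBBBBBB
BBBBBBB
BBBBBBB
BBYBBBB
BBYBBBW
BBBBBBW
BBBBBBB
After op 2 paint(5,4,R):
BBBBBBB
BBBBBBB
BBBBBBB
BBBBBBB
BBBBBBB
BBYBRBB
BBYBBBW
BBBBBBW
BBBBBBB
After op 3 fill(5,4,R) [0 cells changed]:
BBBBBBB
BBBBBBB
BBBBBBB
BBBBBBB
BBBBBBB
BBYBRBB
BBYBBBW
BBBBBBW
BBBBBBB
After op 4 paint(1,6,R):
BBBBBBB
BBBBBBR
BBBBBBB
BBBBBBB
BBBBBBB
BBYBRBB
BBYBBBW
BBBBBBW
BBBBBBB

Answer: BBBBBBB
BBBBBBR
BBBBBBB
BBBBBBB
BBBBBBB
BBYBRBB
BBYBBBW
BBBBBBW
BBBBBBB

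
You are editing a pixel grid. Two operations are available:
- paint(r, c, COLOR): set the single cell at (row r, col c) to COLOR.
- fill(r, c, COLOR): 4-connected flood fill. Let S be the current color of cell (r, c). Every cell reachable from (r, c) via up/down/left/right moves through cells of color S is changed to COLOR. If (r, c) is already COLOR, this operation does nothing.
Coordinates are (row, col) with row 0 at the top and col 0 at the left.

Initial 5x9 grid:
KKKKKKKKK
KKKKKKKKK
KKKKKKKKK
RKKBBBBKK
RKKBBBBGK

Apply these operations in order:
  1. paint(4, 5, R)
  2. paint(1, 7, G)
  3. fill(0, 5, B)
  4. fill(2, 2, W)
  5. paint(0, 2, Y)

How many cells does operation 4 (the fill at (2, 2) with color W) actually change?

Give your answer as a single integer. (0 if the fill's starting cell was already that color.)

Answer: 40

Derivation:
After op 1 paint(4,5,R):
KKKKKKKKK
KKKKKKKKK
KKKKKKKKK
RKKBBBBKK
RKKBBRBGK
After op 2 paint(1,7,G):
KKKKKKKKK
KKKKKKKGK
KKKKKKKKK
RKKBBBBKK
RKKBBRBGK
After op 3 fill(0,5,B) [33 cells changed]:
BBBBBBBBB
BBBBBBBGB
BBBBBBBBB
RBBBBBBBB
RBBBBRBGB
After op 4 fill(2,2,W) [40 cells changed]:
WWWWWWWWW
WWWWWWWGW
WWWWWWWWW
RWWWWWWWW
RWWWWRWGW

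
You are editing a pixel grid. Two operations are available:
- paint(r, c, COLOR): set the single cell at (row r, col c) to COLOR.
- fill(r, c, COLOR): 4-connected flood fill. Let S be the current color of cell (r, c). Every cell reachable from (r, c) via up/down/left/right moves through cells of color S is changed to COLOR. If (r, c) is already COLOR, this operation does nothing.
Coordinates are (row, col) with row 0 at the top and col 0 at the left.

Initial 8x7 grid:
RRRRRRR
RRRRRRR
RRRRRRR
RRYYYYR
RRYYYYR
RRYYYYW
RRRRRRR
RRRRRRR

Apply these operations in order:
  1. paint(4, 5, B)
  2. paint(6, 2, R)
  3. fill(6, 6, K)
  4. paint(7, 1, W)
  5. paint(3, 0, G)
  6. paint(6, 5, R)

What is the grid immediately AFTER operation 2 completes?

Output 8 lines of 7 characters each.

After op 1 paint(4,5,B):
RRRRRRR
RRRRRRR
RRRRRRR
RRYYYYR
RRYYYBR
RRYYYYW
RRRRRRR
RRRRRRR
After op 2 paint(6,2,R):
RRRRRRR
RRRRRRR
RRRRRRR
RRYYYYR
RRYYYBR
RRYYYYW
RRRRRRR
RRRRRRR

Answer: RRRRRRR
RRRRRRR
RRRRRRR
RRYYYYR
RRYYYBR
RRYYYYW
RRRRRRR
RRRRRRR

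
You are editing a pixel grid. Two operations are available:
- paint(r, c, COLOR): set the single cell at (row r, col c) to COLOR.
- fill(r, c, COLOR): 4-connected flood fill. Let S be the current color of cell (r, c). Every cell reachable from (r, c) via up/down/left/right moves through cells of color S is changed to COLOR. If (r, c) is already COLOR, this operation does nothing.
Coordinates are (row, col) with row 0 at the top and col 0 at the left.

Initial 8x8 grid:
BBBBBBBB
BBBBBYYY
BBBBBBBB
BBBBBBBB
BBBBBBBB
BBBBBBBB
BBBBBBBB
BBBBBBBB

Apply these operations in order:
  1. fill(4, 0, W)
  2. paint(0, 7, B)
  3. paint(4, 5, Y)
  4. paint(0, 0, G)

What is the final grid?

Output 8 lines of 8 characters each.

Answer: GWWWWWWB
WWWWWYYY
WWWWWWWW
WWWWWWWW
WWWWWYWW
WWWWWWWW
WWWWWWWW
WWWWWWWW

Derivation:
After op 1 fill(4,0,W) [61 cells changed]:
WWWWWWWW
WWWWWYYY
WWWWWWWW
WWWWWWWW
WWWWWWWW
WWWWWWWW
WWWWWWWW
WWWWWWWW
After op 2 paint(0,7,B):
WWWWWWWB
WWWWWYYY
WWWWWWWW
WWWWWWWW
WWWWWWWW
WWWWWWWW
WWWWWWWW
WWWWWWWW
After op 3 paint(4,5,Y):
WWWWWWWB
WWWWWYYY
WWWWWWWW
WWWWWWWW
WWWWWYWW
WWWWWWWW
WWWWWWWW
WWWWWWWW
After op 4 paint(0,0,G):
GWWWWWWB
WWWWWYYY
WWWWWWWW
WWWWWWWW
WWWWWYWW
WWWWWWWW
WWWWWWWW
WWWWWWWW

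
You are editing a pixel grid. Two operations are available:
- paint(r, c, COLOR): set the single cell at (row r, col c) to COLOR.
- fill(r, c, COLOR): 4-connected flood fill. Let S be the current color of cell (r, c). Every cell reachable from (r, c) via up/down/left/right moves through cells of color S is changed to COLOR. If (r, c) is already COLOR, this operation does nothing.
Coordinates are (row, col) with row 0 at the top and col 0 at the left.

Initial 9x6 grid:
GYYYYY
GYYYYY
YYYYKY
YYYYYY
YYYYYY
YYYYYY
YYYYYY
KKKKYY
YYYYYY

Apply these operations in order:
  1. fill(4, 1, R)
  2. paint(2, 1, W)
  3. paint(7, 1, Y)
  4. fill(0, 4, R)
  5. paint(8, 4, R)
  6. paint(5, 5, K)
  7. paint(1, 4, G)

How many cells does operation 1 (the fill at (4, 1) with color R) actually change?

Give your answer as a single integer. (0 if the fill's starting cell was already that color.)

Answer: 47

Derivation:
After op 1 fill(4,1,R) [47 cells changed]:
GRRRRR
GRRRRR
RRRRKR
RRRRRR
RRRRRR
RRRRRR
RRRRRR
KKKKRR
RRRRRR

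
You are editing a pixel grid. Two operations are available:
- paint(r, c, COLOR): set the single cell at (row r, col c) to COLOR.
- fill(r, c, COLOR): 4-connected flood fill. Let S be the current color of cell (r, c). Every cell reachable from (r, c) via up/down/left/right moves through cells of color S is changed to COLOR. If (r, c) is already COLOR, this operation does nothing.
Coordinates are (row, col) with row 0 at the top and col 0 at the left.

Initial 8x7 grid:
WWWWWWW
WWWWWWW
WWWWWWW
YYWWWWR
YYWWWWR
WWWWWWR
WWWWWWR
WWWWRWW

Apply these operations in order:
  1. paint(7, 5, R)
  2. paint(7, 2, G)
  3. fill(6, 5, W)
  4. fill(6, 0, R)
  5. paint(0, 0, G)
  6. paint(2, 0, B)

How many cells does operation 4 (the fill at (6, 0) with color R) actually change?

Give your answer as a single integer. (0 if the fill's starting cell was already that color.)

Answer: 44

Derivation:
After op 1 paint(7,5,R):
WWWWWWW
WWWWWWW
WWWWWWW
YYWWWWR
YYWWWWR
WWWWWWR
WWWWWWR
WWWWRRW
After op 2 paint(7,2,G):
WWWWWWW
WWWWWWW
WWWWWWW
YYWWWWR
YYWWWWR
WWWWWWR
WWWWWWR
WWGWRRW
After op 3 fill(6,5,W) [0 cells changed]:
WWWWWWW
WWWWWWW
WWWWWWW
YYWWWWR
YYWWWWR
WWWWWWR
WWWWWWR
WWGWRRW
After op 4 fill(6,0,R) [44 cells changed]:
RRRRRRR
RRRRRRR
RRRRRRR
YYRRRRR
YYRRRRR
RRRRRRR
RRRRRRR
RRGRRRW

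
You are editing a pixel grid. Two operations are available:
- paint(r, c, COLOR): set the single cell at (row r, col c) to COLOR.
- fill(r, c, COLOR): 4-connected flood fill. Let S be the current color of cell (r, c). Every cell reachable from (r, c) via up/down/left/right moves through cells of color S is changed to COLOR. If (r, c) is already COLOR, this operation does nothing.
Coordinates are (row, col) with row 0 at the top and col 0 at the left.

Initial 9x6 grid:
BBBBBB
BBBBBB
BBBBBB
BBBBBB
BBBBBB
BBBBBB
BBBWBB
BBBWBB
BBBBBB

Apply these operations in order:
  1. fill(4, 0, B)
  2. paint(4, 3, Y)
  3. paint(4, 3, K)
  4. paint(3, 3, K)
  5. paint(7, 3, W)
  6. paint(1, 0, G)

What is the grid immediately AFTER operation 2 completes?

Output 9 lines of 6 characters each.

Answer: BBBBBB
BBBBBB
BBBBBB
BBBBBB
BBBYBB
BBBBBB
BBBWBB
BBBWBB
BBBBBB

Derivation:
After op 1 fill(4,0,B) [0 cells changed]:
BBBBBB
BBBBBB
BBBBBB
BBBBBB
BBBBBB
BBBBBB
BBBWBB
BBBWBB
BBBBBB
After op 2 paint(4,3,Y):
BBBBBB
BBBBBB
BBBBBB
BBBBBB
BBBYBB
BBBBBB
BBBWBB
BBBWBB
BBBBBB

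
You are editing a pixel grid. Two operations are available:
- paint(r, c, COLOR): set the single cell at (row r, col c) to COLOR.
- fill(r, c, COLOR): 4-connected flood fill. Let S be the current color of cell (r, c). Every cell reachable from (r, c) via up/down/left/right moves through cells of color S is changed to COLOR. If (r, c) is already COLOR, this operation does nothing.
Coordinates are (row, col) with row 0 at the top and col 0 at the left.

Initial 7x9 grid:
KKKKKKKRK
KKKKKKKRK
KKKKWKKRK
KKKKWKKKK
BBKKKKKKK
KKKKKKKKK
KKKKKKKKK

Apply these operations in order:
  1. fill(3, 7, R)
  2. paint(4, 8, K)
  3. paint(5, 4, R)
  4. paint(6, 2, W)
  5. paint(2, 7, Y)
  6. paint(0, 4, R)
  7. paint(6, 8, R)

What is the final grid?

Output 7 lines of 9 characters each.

After op 1 fill(3,7,R) [56 cells changed]:
RRRRRRRRR
RRRRRRRRR
RRRRWRRRR
RRRRWRRRR
BBRRRRRRR
RRRRRRRRR
RRRRRRRRR
After op 2 paint(4,8,K):
RRRRRRRRR
RRRRRRRRR
RRRRWRRRR
RRRRWRRRR
BBRRRRRRK
RRRRRRRRR
RRRRRRRRR
After op 3 paint(5,4,R):
RRRRRRRRR
RRRRRRRRR
RRRRWRRRR
RRRRWRRRR
BBRRRRRRK
RRRRRRRRR
RRRRRRRRR
After op 4 paint(6,2,W):
RRRRRRRRR
RRRRRRRRR
RRRRWRRRR
RRRRWRRRR
BBRRRRRRK
RRRRRRRRR
RRWRRRRRR
After op 5 paint(2,7,Y):
RRRRRRRRR
RRRRRRRRR
RRRRWRRYR
RRRRWRRRR
BBRRRRRRK
RRRRRRRRR
RRWRRRRRR
After op 6 paint(0,4,R):
RRRRRRRRR
RRRRRRRRR
RRRRWRRYR
RRRRWRRRR
BBRRRRRRK
RRRRRRRRR
RRWRRRRRR
After op 7 paint(6,8,R):
RRRRRRRRR
RRRRRRRRR
RRRRWRRYR
RRRRWRRRR
BBRRRRRRK
RRRRRRRRR
RRWRRRRRR

Answer: RRRRRRRRR
RRRRRRRRR
RRRRWRRYR
RRRRWRRRR
BBRRRRRRK
RRRRRRRRR
RRWRRRRRR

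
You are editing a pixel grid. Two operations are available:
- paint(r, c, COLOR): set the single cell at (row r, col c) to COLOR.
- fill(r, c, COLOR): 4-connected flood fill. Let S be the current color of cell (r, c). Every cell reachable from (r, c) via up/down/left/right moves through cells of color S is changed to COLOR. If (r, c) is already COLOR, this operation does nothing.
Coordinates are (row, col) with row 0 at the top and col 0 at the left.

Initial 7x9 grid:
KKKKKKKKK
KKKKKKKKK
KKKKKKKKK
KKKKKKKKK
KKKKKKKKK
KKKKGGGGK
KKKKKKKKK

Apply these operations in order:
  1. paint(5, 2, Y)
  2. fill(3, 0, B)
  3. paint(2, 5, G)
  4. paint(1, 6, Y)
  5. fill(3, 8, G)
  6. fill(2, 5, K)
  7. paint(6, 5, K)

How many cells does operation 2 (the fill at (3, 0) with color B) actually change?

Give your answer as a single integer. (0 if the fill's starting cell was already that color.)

After op 1 paint(5,2,Y):
KKKKKKKKK
KKKKKKKKK
KKKKKKKKK
KKKKKKKKK
KKKKKKKKK
KKYKGGGGK
KKKKKKKKK
After op 2 fill(3,0,B) [58 cells changed]:
BBBBBBBBB
BBBBBBBBB
BBBBBBBBB
BBBBBBBBB
BBBBBBBBB
BBYBGGGGB
BBBBBBBBB

Answer: 58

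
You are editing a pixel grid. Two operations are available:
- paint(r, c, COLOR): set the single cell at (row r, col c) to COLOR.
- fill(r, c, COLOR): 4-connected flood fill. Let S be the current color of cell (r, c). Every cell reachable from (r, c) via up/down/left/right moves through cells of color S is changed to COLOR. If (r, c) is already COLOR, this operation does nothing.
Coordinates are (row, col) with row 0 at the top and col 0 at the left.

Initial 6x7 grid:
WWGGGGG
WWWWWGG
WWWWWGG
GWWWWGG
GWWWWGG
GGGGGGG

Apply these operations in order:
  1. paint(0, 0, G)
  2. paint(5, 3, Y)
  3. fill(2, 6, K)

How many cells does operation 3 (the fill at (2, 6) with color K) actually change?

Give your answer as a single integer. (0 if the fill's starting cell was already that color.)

Answer: 16

Derivation:
After op 1 paint(0,0,G):
GWGGGGG
WWWWWGG
WWWWWGG
GWWWWGG
GWWWWGG
GGGGGGG
After op 2 paint(5,3,Y):
GWGGGGG
WWWWWGG
WWWWWGG
GWWWWGG
GWWWWGG
GGGYGGG
After op 3 fill(2,6,K) [16 cells changed]:
GWKKKKK
WWWWWKK
WWWWWKK
GWWWWKK
GWWWWKK
GGGYKKK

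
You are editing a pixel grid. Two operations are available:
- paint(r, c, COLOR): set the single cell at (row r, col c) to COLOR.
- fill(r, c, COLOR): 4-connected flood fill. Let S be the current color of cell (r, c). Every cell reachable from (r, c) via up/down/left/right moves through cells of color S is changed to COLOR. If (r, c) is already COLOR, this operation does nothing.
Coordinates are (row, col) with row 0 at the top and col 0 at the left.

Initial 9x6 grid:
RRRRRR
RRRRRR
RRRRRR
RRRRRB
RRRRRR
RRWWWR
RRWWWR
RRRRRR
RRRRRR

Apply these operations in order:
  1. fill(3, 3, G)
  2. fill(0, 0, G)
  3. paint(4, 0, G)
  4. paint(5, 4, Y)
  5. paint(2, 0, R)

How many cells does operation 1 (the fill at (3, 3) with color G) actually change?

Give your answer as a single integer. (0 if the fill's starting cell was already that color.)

Answer: 47

Derivation:
After op 1 fill(3,3,G) [47 cells changed]:
GGGGGG
GGGGGG
GGGGGG
GGGGGB
GGGGGG
GGWWWG
GGWWWG
GGGGGG
GGGGGG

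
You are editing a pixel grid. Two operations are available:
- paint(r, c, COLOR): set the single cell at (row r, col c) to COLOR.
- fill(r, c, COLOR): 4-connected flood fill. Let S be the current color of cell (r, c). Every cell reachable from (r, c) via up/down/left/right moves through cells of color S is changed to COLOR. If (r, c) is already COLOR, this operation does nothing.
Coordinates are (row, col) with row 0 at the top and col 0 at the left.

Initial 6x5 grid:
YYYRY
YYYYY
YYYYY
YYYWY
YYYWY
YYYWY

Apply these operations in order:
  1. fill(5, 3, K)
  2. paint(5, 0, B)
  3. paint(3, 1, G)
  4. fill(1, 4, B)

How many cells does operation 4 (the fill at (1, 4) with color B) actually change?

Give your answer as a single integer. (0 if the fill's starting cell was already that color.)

Answer: 24

Derivation:
After op 1 fill(5,3,K) [3 cells changed]:
YYYRY
YYYYY
YYYYY
YYYKY
YYYKY
YYYKY
After op 2 paint(5,0,B):
YYYRY
YYYYY
YYYYY
YYYKY
YYYKY
BYYKY
After op 3 paint(3,1,G):
YYYRY
YYYYY
YYYYY
YGYKY
YYYKY
BYYKY
After op 4 fill(1,4,B) [24 cells changed]:
BBBRB
BBBBB
BBBBB
BGBKB
BBBKB
BBBKB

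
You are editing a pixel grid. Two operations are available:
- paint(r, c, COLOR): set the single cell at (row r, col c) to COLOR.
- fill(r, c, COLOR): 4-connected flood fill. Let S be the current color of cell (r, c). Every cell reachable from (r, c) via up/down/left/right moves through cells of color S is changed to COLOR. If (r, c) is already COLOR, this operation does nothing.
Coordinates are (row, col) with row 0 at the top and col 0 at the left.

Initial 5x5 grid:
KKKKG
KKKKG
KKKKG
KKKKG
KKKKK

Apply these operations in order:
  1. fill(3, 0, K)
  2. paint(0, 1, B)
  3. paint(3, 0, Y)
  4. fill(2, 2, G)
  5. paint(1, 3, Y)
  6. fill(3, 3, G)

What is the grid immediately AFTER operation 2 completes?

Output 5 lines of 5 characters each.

Answer: KBKKG
KKKKG
KKKKG
KKKKG
KKKKK

Derivation:
After op 1 fill(3,0,K) [0 cells changed]:
KKKKG
KKKKG
KKKKG
KKKKG
KKKKK
After op 2 paint(0,1,B):
KBKKG
KKKKG
KKKKG
KKKKG
KKKKK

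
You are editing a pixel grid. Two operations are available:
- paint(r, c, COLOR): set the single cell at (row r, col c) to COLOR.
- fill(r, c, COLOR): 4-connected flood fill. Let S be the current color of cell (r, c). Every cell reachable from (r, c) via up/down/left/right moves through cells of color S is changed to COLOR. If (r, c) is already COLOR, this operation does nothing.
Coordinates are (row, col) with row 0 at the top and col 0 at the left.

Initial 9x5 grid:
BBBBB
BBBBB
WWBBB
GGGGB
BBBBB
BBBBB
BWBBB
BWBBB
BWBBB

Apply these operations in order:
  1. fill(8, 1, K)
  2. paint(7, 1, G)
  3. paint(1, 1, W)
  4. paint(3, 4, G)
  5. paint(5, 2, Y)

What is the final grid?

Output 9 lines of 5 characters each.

After op 1 fill(8,1,K) [3 cells changed]:
BBBBB
BBBBB
WWBBB
GGGGB
BBBBB
BBBBB
BKBBB
BKBBB
BKBBB
After op 2 paint(7,1,G):
BBBBB
BBBBB
WWBBB
GGGGB
BBBBB
BBBBB
BKBBB
BGBBB
BKBBB
After op 3 paint(1,1,W):
BBBBB
BWBBB
WWBBB
GGGGB
BBBBB
BBBBB
BKBBB
BGBBB
BKBBB
After op 4 paint(3,4,G):
BBBBB
BWBBB
WWBBB
GGGGG
BBBBB
BBBBB
BKBBB
BGBBB
BKBBB
After op 5 paint(5,2,Y):
BBBBB
BWBBB
WWBBB
GGGGG
BBBBB
BBYBB
BKBBB
BGBBB
BKBBB

Answer: BBBBB
BWBBB
WWBBB
GGGGG
BBBBB
BBYBB
BKBBB
BGBBB
BKBBB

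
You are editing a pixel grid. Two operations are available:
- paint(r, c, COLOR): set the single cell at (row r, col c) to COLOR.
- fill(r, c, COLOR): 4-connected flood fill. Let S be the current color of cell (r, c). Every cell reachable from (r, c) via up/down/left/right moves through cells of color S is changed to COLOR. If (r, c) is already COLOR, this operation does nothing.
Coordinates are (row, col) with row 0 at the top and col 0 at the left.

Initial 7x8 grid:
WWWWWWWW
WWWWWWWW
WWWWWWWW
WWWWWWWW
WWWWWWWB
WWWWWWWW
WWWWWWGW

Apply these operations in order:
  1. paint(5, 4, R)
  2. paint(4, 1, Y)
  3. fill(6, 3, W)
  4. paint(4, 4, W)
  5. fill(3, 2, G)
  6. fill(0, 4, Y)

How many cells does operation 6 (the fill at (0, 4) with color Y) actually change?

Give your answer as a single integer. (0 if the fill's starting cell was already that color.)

After op 1 paint(5,4,R):
WWWWWWWW
WWWWWWWW
WWWWWWWW
WWWWWWWW
WWWWWWWB
WWWWRWWW
WWWWWWGW
After op 2 paint(4,1,Y):
WWWWWWWW
WWWWWWWW
WWWWWWWW
WWWWWWWW
WYWWWWWB
WWWWRWWW
WWWWWWGW
After op 3 fill(6,3,W) [0 cells changed]:
WWWWWWWW
WWWWWWWW
WWWWWWWW
WWWWWWWW
WYWWWWWB
WWWWRWWW
WWWWWWGW
After op 4 paint(4,4,W):
WWWWWWWW
WWWWWWWW
WWWWWWWW
WWWWWWWW
WYWWWWWB
WWWWRWWW
WWWWWWGW
After op 5 fill(3,2,G) [52 cells changed]:
GGGGGGGG
GGGGGGGG
GGGGGGGG
GGGGGGGG
GYGGGGGB
GGGGRGGG
GGGGGGGG
After op 6 fill(0,4,Y) [53 cells changed]:
YYYYYYYY
YYYYYYYY
YYYYYYYY
YYYYYYYY
YYYYYYYB
YYYYRYYY
YYYYYYYY

Answer: 53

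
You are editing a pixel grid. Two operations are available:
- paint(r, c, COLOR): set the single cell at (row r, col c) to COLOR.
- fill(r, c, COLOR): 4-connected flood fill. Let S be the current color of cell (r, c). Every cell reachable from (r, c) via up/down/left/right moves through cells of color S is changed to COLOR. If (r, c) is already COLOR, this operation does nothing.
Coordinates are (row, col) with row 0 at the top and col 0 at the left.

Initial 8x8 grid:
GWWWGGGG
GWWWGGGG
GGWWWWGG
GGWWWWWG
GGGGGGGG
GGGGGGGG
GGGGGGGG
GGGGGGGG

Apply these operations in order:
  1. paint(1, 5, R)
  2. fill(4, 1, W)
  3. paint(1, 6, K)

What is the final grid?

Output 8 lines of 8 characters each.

After op 1 paint(1,5,R):
GWWWGGGG
GWWWGRGG
GGWWWWGG
GGWWWWWG
GGGGGGGG
GGGGGGGG
GGGGGGGG
GGGGGGGG
After op 2 fill(4,1,W) [48 cells changed]:
WWWWWWWW
WWWWWRWW
WWWWWWWW
WWWWWWWW
WWWWWWWW
WWWWWWWW
WWWWWWWW
WWWWWWWW
After op 3 paint(1,6,K):
WWWWWWWW
WWWWWRKW
WWWWWWWW
WWWWWWWW
WWWWWWWW
WWWWWWWW
WWWWWWWW
WWWWWWWW

Answer: WWWWWWWW
WWWWWRKW
WWWWWWWW
WWWWWWWW
WWWWWWWW
WWWWWWWW
WWWWWWWW
WWWWWWWW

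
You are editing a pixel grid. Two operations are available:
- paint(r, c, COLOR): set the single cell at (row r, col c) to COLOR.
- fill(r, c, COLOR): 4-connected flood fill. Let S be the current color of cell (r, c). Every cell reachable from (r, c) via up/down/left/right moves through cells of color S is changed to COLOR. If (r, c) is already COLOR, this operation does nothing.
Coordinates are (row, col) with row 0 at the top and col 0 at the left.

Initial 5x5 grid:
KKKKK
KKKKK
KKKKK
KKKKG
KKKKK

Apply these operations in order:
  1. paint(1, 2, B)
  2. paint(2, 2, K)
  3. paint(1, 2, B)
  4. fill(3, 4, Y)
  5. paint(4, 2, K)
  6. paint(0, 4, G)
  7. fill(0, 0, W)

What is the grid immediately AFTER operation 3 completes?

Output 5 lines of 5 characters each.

After op 1 paint(1,2,B):
KKKKK
KKBKK
KKKKK
KKKKG
KKKKK
After op 2 paint(2,2,K):
KKKKK
KKBKK
KKKKK
KKKKG
KKKKK
After op 3 paint(1,2,B):
KKKKK
KKBKK
KKKKK
KKKKG
KKKKK

Answer: KKKKK
KKBKK
KKKKK
KKKKG
KKKKK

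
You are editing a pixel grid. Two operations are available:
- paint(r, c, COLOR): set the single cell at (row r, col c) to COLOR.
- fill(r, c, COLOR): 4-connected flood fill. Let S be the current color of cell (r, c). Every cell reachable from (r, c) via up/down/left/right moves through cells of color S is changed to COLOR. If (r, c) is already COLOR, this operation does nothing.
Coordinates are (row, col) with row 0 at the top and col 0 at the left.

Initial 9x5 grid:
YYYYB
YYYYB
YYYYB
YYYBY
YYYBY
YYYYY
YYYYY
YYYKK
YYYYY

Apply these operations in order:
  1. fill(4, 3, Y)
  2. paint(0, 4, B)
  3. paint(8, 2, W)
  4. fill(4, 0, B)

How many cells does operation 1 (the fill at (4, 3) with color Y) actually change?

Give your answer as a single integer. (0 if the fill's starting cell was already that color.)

After op 1 fill(4,3,Y) [2 cells changed]:
YYYYB
YYYYB
YYYYB
YYYYY
YYYYY
YYYYY
YYYYY
YYYKK
YYYYY

Answer: 2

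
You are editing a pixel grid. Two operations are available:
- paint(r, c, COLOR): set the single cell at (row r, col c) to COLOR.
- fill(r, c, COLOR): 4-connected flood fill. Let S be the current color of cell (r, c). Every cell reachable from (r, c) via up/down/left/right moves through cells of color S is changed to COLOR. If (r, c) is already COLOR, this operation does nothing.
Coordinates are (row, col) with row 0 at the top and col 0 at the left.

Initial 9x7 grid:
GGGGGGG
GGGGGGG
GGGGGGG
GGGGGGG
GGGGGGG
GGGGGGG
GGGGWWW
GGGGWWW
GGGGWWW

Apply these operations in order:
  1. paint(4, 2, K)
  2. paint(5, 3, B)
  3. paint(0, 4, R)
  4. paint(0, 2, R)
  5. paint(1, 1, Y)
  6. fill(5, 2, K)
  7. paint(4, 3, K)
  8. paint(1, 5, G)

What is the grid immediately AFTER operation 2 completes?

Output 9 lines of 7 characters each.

After op 1 paint(4,2,K):
GGGGGGG
GGGGGGG
GGGGGGG
GGGGGGG
GGKGGGG
GGGGGGG
GGGGWWW
GGGGWWW
GGGGWWW
After op 2 paint(5,3,B):
GGGGGGG
GGGGGGG
GGGGGGG
GGGGGGG
GGKGGGG
GGGBGGG
GGGGWWW
GGGGWWW
GGGGWWW

Answer: GGGGGGG
GGGGGGG
GGGGGGG
GGGGGGG
GGKGGGG
GGGBGGG
GGGGWWW
GGGGWWW
GGGGWWW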